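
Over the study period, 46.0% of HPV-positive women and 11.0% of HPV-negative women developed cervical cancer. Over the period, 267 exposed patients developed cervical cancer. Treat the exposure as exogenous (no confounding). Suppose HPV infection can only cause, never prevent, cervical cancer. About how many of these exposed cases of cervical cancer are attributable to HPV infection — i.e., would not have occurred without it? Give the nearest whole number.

about 203 cases

p₁ = 0.46, p₀ = 0.11.
PN = (p₁ − p₀)/p₁ = (0.46 − 0.11) / 0.46 ≈ 0.76087.
Attributable cases ≈ PN × (exposed cases) = 0.76087 × 267 ≈ 203.15.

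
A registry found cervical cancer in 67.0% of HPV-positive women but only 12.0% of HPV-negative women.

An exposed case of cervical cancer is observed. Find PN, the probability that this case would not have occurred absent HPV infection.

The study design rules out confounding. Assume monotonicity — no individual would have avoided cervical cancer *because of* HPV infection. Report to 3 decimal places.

p₁ = 0.67, p₀ = 0.12.
Under exogeneity and monotonicity, PN = (p₁ − p₀) / p₁.
PN = (0.67 − 0.12) / 0.67 = 0.55 / 0.67 ≈ 0.8209

PN ≈ 0.821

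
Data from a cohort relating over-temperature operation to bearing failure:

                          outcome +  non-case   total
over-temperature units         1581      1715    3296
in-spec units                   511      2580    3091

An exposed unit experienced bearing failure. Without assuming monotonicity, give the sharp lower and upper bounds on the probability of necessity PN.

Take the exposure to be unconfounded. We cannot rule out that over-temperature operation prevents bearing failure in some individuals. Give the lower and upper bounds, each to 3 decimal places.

0.655 ≤ PN ≤ 1.000

p₁ = P(outcome | exposed) = 1581/3296 = 0.47967
p₀ = P(outcome | unexposed) = 511/3091 = 0.16532
Under exogeneity alone the bounds on PN are max{0,(p₁−p₀)/p₁} ≤ PN ≤ min{1,(1−p₀)/p₁}.
  lower = (p₁ − p₀)/p₁ = 0.31435 / 0.47967 ≈ 0.6554
  upper = min{1, (1 − p₀)/p₁} = 0.83468 / 0.47967 ≈ 1.7401 → capped at 1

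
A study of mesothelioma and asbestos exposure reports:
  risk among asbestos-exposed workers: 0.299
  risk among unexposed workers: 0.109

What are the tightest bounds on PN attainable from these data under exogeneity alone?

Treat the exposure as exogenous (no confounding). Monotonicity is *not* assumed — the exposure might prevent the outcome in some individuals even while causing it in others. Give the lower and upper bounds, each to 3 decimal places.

0.635 ≤ PN ≤ 1.000

Let p₁ = 0.299, p₀ = 0.109.
Under exogeneity alone the bounds on PN are max{0,(p₁−p₀)/p₁} ≤ PN ≤ min{1,(1−p₀)/p₁}.
  lower = (p₁ − p₀)/p₁ = 0.19 / 0.299 ≈ 0.6355
  upper = min{1, (1 − p₀)/p₁} = 0.891 / 0.299 ≈ 2.9799 → capped at 1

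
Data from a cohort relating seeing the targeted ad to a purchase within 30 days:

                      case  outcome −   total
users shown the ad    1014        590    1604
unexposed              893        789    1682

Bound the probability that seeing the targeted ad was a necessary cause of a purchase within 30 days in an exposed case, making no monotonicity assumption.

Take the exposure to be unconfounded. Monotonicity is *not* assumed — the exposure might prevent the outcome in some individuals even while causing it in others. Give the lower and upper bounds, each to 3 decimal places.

p₁ = P(outcome | exposed) = 1014/1604 = 0.63217
p₀ = P(outcome | unexposed) = 893/1682 = 0.53092
Under exogeneity alone the bounds on PN are max{0,(p₁−p₀)/p₁} ≤ PN ≤ min{1,(1−p₀)/p₁}.
  lower = (p₁ − p₀)/p₁ = 0.10125 / 0.63217 ≈ 0.1602
  upper = min{1, (1 − p₀)/p₁} = 0.46908 / 0.63217 ≈ 0.7420

0.160 ≤ PN ≤ 0.742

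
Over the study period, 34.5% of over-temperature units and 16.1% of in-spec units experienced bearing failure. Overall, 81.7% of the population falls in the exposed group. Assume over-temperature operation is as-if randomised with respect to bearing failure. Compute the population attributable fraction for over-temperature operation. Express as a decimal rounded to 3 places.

p₁ = 0.345, p₀ = 0.161.
Overall risk P(Y=1) = π·p₁ + (1−π)·p₀ = 0.817×0.345 + 0.183×0.161 = 0.31133.
Under exogeneity, PAF = [P(Y=1) − p₀] / P(Y=1).
PAF = (0.31133 − 0.161) / 0.31133 ≈ 0.4829

PAF ≈ 0.483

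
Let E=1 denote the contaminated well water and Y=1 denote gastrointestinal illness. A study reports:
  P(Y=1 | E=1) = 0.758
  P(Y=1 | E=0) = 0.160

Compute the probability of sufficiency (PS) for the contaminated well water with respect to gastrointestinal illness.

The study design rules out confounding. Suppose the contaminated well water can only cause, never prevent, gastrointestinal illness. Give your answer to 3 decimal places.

Let p₁ = 0.758, p₀ = 0.16.
Under exogeneity and monotonicity, PS = (p₁ − p₀) / (1 − p₀).
PS = (0.758 − 0.16) / (1 − 0.16) = 0.598 / 0.84 ≈ 0.7119

PS ≈ 0.712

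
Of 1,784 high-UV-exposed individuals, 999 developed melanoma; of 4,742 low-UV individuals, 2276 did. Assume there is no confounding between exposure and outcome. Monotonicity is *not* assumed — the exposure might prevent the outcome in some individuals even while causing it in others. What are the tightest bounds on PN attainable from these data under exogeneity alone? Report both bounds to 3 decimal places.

0.143 ≤ PN ≤ 0.929

p₁ = P(outcome | exposed) = 999/1784 = 0.55998
p₀ = P(outcome | unexposed) = 2276/4742 = 0.47997
Under exogeneity alone the bounds on PN are max{0,(p₁−p₀)/p₁} ≤ PN ≤ min{1,(1−p₀)/p₁}.
  lower = (p₁ − p₀)/p₁ = 0.080011 / 0.55998 ≈ 0.1429
  upper = min{1, (1 − p₀)/p₁} = 0.52003 / 0.55998 ≈ 0.9287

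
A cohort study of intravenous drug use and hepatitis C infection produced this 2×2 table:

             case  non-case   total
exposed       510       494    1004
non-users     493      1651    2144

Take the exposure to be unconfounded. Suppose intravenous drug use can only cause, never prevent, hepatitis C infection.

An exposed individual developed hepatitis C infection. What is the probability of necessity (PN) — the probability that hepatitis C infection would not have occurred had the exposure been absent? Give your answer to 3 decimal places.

p₁ = P(outcome | exposed) = 510/1004 = 0.50797
p₀ = P(outcome | unexposed) = 493/2144 = 0.22994
Under exogeneity and monotonicity, PN = (p₁ − p₀) / p₁.
PN = (0.50797 − 0.22994) / 0.50797 = 0.27802 / 0.50797 ≈ 0.5473

PN ≈ 0.547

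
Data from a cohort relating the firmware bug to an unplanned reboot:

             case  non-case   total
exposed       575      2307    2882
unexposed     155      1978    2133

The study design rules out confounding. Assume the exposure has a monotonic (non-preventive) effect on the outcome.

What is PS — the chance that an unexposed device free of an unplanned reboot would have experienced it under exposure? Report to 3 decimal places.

p₁ = P(outcome | exposed) = 575/2882 = 0.19951
p₀ = P(outcome | unexposed) = 155/2133 = 0.072668
Under exogeneity and monotonicity, PS = (p₁ − p₀)/(1 − p₀).
PS = (0.19951 − 0.072668) / 0.92733 ≈ 0.1368

PS ≈ 0.137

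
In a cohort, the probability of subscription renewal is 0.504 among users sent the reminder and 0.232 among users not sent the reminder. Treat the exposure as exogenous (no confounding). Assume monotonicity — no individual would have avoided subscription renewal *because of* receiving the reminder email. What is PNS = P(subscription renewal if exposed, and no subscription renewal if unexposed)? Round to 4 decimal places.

Let p₁ = 0.504, p₀ = 0.232.
Under exogeneity and monotonicity, PNS = p₁ − p₀.
PNS = 0.504 − 0.232 = 0.272

PNS ≈ 0.2720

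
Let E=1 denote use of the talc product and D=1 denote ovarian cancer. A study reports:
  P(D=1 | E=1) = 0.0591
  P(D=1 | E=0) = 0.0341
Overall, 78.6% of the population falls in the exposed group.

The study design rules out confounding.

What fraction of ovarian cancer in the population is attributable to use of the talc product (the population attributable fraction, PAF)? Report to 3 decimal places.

Let p₁ = 0.0591, p₀ = 0.0341.
Overall risk P(Y=1) = π·p₁ + (1−π)·p₀ = 0.786×0.0591 + 0.214×0.0341 = 0.05375.
Under exogeneity, PAF = [P(Y=1) − p₀] / P(Y=1).
PAF = (0.05375 − 0.0341) / 0.05375 ≈ 0.3656

PAF ≈ 0.366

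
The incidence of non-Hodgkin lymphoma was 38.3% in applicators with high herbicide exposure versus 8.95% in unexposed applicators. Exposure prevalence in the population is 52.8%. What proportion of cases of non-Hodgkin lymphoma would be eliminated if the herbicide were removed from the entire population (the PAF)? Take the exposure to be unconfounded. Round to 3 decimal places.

p₁ = 0.383, p₀ = 0.0895.
Overall risk P(Y=1) = π·p₁ + (1−π)·p₀ = 0.528×0.383 + 0.472×0.0895 = 0.24447.
Under exogeneity, PAF = [P(Y=1) − p₀] / P(Y=1).
PAF = (0.24447 − 0.0895) / 0.24447 ≈ 0.6339

PAF ≈ 0.634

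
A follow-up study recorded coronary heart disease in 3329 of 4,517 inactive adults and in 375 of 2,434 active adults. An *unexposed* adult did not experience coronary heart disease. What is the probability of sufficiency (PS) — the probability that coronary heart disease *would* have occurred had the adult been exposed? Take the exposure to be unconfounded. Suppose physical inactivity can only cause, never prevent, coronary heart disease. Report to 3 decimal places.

p₁ = P(outcome | exposed) = 3329/4517 = 0.73699
p₀ = P(outcome | unexposed) = 375/2434 = 0.15407
Under exogeneity and monotonicity, PS = (p₁ − p₀) / (1 − p₀).
PS = (0.73699 − 0.15407) / (1 − 0.15407) = 0.58293 / 0.84593 ≈ 0.6891

PS ≈ 0.689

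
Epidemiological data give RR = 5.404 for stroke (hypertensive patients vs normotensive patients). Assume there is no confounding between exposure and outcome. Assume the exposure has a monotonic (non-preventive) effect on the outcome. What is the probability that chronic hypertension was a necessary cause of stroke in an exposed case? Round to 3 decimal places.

Under exogeneity and monotonicity, PN = (RR − 1) / RR = 1 − 1/RR.
PN = (5.404 − 1) / 5.404 = 4.404 / 5.404 ≈ 0.8150

PN ≈ 0.815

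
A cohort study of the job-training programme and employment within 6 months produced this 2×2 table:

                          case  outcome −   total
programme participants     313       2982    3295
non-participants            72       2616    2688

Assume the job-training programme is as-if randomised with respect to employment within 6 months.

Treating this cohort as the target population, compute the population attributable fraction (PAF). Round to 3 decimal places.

p₁ = P(outcome | exposed) = 313/3295 = 0.094992
p₀ = P(outcome | unexposed) = 72/2688 = 0.026786
Exposure prevalence π = 3295/5983 = 0.55073; overall risk P(Y=1) = 0.064349.
Under exogeneity, PAF = [P(Y=1) − p₀]/P(Y=1).
PAF = (0.064349 − 0.026786) / 0.064349 ≈ 0.5837

PAF ≈ 0.584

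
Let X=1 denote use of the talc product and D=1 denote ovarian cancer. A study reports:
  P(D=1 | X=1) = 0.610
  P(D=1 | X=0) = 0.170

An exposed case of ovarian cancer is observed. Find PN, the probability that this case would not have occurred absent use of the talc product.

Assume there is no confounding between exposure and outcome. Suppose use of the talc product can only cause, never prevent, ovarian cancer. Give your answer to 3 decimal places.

Let p₁ = 0.61, p₀ = 0.17.
Under exogeneity and monotonicity, PN = (p₁ − p₀) / p₁.
PN = (0.61 − 0.17) / 0.61 = 0.44 / 0.61 ≈ 0.7213

PN ≈ 0.721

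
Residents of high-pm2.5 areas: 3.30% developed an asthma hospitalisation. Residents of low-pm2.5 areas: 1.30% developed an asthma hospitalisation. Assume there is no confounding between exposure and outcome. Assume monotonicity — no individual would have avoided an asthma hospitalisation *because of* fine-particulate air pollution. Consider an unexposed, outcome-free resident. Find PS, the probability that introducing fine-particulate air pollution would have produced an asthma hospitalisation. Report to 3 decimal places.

p₁ = 0.033, p₀ = 0.013.
Under exogeneity and monotonicity, PS = (p₁ − p₀) / (1 − p₀).
PS = (0.033 − 0.013) / (1 − 0.013) = 0.02 / 0.987 ≈ 0.0203

PS ≈ 0.020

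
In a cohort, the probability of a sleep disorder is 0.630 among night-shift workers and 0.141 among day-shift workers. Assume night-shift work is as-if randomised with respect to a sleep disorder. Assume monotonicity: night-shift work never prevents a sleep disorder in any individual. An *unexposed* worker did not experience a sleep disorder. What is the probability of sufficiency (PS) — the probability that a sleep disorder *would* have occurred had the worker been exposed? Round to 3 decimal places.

PS ≈ 0.569

Let p₁ = 0.63, p₀ = 0.141.
Under exogeneity and monotonicity, PS = (p₁ − p₀) / (1 − p₀).
PS = (0.63 − 0.141) / (1 − 0.141) = 0.489 / 0.859 ≈ 0.5693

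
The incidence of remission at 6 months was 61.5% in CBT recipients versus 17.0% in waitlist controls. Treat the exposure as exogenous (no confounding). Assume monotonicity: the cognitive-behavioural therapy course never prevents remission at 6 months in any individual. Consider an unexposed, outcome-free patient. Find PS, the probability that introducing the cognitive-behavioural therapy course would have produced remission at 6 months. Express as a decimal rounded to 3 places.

p₁ = 0.615, p₀ = 0.17.
Under exogeneity and monotonicity, PS = (p₁ − p₀) / (1 − p₀).
PS = (0.615 − 0.17) / (1 − 0.17) = 0.445 / 0.83 ≈ 0.5361

PS ≈ 0.536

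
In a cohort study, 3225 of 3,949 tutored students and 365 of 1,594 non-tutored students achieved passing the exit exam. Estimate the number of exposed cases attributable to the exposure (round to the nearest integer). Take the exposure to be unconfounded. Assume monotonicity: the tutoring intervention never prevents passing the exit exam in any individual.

p₁ = P(outcome | exposed) = 3225/3949 = 0.81666
p₀ = P(outcome | unexposed) = 365/1594 = 0.22898
PN = (p₁ − p₀)/p₁ = (0.81666 − 0.22898) / 0.81666 ≈ 0.71961.
Attributable cases ≈ PN × (exposed cases) = 0.71961 × 3225 ≈ 2320.74.

about 2321 cases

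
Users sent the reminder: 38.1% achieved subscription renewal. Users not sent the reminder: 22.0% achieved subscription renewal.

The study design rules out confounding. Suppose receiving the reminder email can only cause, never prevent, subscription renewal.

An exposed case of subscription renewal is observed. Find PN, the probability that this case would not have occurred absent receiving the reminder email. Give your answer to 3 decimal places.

p₁ = 0.381, p₀ = 0.22.
Under exogeneity and monotonicity, PN = (p₁ − p₀) / p₁.
PN = (0.381 − 0.22) / 0.381 = 0.161 / 0.381 ≈ 0.4226

PN ≈ 0.423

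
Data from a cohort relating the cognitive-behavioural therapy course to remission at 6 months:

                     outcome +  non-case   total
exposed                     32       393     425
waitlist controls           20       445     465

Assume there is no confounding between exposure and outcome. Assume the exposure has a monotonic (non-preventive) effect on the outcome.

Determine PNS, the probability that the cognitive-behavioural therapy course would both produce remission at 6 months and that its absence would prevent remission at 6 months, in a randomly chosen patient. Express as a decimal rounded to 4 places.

p₁ = P(outcome | exposed) = 32/425 = 0.075294
p₀ = P(outcome | unexposed) = 20/465 = 0.043011
Under exogeneity and monotonicity, PNS = p₁ − p₀.
PNS = 0.075294 − 0.043011 = 0.032283

PNS ≈ 0.0323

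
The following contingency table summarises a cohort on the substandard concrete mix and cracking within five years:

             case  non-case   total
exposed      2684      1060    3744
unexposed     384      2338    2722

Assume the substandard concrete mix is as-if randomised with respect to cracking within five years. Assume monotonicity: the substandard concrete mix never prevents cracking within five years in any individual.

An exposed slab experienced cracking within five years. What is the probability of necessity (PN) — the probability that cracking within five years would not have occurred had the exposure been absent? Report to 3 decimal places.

p₁ = P(outcome | exposed) = 2684/3744 = 0.71688
p₀ = P(outcome | unexposed) = 384/2722 = 0.14107
Under exogeneity and monotonicity, PN = (p₁ − p₀)/p₁.
PN = (0.71688 − 0.14107) / 0.71688 ≈ 0.8032

PN ≈ 0.803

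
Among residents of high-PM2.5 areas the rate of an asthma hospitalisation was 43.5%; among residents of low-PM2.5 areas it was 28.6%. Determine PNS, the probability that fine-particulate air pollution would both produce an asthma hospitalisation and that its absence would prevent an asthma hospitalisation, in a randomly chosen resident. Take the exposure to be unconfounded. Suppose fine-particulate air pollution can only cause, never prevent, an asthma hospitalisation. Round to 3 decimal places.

PNS ≈ 0.149

p₁ = 0.435, p₀ = 0.286.
Under exogeneity and monotonicity, PNS = p₁ − p₀.
PNS = 0.435 − 0.286 = 0.149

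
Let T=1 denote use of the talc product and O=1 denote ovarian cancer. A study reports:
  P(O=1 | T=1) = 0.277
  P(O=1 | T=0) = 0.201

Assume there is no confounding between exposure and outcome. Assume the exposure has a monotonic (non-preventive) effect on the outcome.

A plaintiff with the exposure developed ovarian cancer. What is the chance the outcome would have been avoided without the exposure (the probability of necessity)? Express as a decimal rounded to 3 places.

PN ≈ 0.274

Let p₁ = 0.277, p₀ = 0.201.
Under exogeneity and monotonicity, PN = (p₁ − p₀) / p₁.
PN = (0.277 − 0.201) / 0.277 = 0.076 / 0.277 ≈ 0.2744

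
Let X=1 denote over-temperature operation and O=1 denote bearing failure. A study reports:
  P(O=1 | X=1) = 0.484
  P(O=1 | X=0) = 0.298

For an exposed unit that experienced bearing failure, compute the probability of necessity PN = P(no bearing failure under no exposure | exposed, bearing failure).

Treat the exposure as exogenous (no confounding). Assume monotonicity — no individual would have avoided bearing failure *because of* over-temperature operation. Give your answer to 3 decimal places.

Let p₁ = 0.484, p₀ = 0.298.
Under exogeneity and monotonicity, PN = (p₁ − p₀) / p₁.
PN = (0.484 − 0.298) / 0.484 = 0.186 / 0.484 ≈ 0.3843

PN ≈ 0.384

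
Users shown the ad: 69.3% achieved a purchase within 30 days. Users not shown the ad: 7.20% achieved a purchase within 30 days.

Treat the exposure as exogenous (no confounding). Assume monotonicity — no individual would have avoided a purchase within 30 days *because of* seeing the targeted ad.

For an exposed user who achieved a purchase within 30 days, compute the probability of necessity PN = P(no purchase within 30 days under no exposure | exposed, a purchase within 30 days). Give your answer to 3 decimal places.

p₁ = 0.693, p₀ = 0.072.
Under exogeneity and monotonicity, PN = (p₁ − p₀) / p₁.
PN = (0.693 − 0.072) / 0.693 = 0.621 / 0.693 ≈ 0.8961

PN ≈ 0.896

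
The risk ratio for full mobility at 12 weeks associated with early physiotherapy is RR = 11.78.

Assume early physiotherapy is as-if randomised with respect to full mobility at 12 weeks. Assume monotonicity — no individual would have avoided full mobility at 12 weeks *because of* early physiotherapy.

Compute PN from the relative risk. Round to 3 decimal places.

PN ≈ 0.915

Under exogeneity and monotonicity, PN = (RR − 1) / RR = 1 − 1/RR.
PN = (11.78 − 1) / 11.78 = 10.78 / 11.78 ≈ 0.9151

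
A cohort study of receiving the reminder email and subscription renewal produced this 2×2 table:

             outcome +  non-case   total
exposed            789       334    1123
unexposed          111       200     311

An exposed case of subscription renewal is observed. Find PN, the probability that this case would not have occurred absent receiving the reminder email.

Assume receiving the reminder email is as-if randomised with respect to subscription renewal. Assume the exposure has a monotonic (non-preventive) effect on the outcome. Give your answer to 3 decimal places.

PN ≈ 0.492

p₁ = P(outcome | exposed) = 789/1123 = 0.70258
p₀ = P(outcome | unexposed) = 111/311 = 0.35691
Under exogeneity and monotonicity, PN = (p₁ − p₀) / p₁.
PN = (0.70258 − 0.35691) / 0.70258 = 0.34567 / 0.70258 ≈ 0.4920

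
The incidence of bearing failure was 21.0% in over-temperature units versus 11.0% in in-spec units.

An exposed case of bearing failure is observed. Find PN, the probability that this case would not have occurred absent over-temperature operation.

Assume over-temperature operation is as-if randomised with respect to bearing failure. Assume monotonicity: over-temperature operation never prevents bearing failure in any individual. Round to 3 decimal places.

p₁ = 0.21, p₀ = 0.11.
Under exogeneity and monotonicity, PN = (p₁ − p₀) / p₁.
PN = (0.21 − 0.11) / 0.21 = 0.1 / 0.21 ≈ 0.4762

PN ≈ 0.476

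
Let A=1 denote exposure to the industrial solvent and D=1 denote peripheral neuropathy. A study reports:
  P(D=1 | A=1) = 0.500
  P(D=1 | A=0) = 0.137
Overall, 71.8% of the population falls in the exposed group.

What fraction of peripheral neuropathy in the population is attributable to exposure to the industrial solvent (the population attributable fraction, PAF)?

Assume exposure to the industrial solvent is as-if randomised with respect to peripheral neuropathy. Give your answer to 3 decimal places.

PAF ≈ 0.655

Let p₁ = 0.5, p₀ = 0.137.
Overall risk P(Y=1) = π·p₁ + (1−π)·p₀ = 0.718×0.5 + 0.282×0.137 = 0.39763.
Under exogeneity, PAF = [P(Y=1) − p₀] / P(Y=1).
PAF = (0.39763 − 0.137) / 0.39763 ≈ 0.6555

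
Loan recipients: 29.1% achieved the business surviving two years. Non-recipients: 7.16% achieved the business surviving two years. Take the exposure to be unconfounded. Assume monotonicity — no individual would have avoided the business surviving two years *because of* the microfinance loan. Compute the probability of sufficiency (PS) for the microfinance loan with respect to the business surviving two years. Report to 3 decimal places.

p₁ = 0.291, p₀ = 0.0716.
Under exogeneity and monotonicity, PS = (p₁ − p₀) / (1 − p₀).
PS = (0.291 − 0.0716) / (1 − 0.0716) = 0.2194 / 0.9284 ≈ 0.2363

PS ≈ 0.236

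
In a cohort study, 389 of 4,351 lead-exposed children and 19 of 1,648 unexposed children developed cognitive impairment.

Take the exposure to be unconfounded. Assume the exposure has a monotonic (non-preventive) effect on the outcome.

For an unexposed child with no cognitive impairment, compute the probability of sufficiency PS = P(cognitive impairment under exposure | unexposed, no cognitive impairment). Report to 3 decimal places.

p₁ = P(outcome | exposed) = 389/4351 = 0.089405
p₀ = P(outcome | unexposed) = 19/1648 = 0.011529
Under exogeneity and monotonicity, PS = (p₁ − p₀) / (1 − p₀).
PS = (0.089405 − 0.011529) / (1 − 0.011529) = 0.077876 / 0.98847 ≈ 0.0788

PS ≈ 0.079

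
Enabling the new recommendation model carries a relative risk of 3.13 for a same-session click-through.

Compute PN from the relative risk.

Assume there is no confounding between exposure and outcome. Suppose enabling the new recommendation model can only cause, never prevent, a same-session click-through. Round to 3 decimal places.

PN ≈ 0.681

Under exogeneity and monotonicity, PN = (RR − 1) / RR = 1 − 1/RR.
PN = (3.13 − 1) / 3.13 = 2.13 / 3.13 ≈ 0.6805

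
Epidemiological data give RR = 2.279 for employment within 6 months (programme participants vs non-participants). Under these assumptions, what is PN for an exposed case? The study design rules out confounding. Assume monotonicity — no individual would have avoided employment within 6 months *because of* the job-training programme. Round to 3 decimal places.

Under exogeneity and monotonicity, PN = (RR − 1) / RR = 1 − 1/RR.
PN = (2.279 − 1) / 2.279 = 1.279 / 2.279 ≈ 0.5612

PN ≈ 0.561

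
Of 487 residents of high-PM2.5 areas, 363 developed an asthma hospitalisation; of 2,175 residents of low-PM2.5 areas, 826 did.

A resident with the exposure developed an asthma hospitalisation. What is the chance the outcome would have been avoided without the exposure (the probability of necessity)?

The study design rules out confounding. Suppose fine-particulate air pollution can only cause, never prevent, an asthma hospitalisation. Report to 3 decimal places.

PN ≈ 0.491

p₁ = P(outcome | exposed) = 363/487 = 0.74538
p₀ = P(outcome | unexposed) = 826/2175 = 0.37977
Under exogeneity and monotonicity, PN = (p₁ − p₀) / p₁.
PN = (0.74538 − 0.37977) / 0.74538 = 0.36561 / 0.74538 ≈ 0.4905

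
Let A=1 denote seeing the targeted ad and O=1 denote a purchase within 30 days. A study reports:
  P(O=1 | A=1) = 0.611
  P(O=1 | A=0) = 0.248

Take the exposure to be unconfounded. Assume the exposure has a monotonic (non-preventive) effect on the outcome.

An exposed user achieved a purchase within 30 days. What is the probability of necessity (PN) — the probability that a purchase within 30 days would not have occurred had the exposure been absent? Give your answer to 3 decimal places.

PN ≈ 0.594

Let p₁ = 0.611, p₀ = 0.248.
Under exogeneity and monotonicity, PN = (p₁ − p₀) / p₁.
PN = (0.611 − 0.248) / 0.611 = 0.363 / 0.611 ≈ 0.5941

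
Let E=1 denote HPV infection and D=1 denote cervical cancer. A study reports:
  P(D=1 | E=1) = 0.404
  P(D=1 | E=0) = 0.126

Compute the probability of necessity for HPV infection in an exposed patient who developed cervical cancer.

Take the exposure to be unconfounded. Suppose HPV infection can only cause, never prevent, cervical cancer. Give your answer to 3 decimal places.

Let p₁ = 0.404, p₀ = 0.126.
Under exogeneity and monotonicity, PN = (p₁ − p₀) / p₁.
PN = (0.404 − 0.126) / 0.404 = 0.278 / 0.404 ≈ 0.6881

PN ≈ 0.688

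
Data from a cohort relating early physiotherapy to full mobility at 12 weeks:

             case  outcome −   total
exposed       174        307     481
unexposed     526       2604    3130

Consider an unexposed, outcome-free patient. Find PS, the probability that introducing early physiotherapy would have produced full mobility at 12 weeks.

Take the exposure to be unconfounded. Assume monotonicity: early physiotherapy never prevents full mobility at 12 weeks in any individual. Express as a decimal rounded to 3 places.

p₁ = P(outcome | exposed) = 174/481 = 0.36175
p₀ = P(outcome | unexposed) = 526/3130 = 0.16805
Under exogeneity and monotonicity, PS = (p₁ − p₀)/(1 − p₀).
PS = (0.36175 − 0.16805) / 0.83195 ≈ 0.2328

PS ≈ 0.233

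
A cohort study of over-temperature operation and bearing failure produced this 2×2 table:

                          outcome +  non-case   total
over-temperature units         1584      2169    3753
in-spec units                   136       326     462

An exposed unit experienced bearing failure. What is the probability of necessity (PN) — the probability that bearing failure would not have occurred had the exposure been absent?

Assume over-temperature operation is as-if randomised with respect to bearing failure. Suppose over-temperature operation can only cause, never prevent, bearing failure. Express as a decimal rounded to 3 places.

p₁ = P(outcome | exposed) = 1584/3753 = 0.42206
p₀ = P(outcome | unexposed) = 136/462 = 0.29437
Under exogeneity and monotonicity, PN = (p₁ − p₀) / p₁.
PN = (0.42206 − 0.29437) / 0.42206 = 0.12769 / 0.42206 ≈ 0.3025

PN ≈ 0.303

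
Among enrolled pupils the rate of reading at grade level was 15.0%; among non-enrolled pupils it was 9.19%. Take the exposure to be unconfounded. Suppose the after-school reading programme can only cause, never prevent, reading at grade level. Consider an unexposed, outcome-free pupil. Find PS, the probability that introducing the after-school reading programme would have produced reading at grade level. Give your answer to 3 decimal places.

p₁ = 0.15, p₀ = 0.0919.
Under exogeneity and monotonicity, PS = (p₁ − p₀) / (1 − p₀).
PS = (0.15 − 0.0919) / (1 − 0.0919) = 0.0581 / 0.9081 ≈ 0.0640

PS ≈ 0.064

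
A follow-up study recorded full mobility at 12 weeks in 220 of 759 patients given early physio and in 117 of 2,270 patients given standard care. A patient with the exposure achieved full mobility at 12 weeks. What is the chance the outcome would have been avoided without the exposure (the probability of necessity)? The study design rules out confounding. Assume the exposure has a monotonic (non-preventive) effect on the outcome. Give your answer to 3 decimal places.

p₁ = P(outcome | exposed) = 220/759 = 0.28986
p₀ = P(outcome | unexposed) = 117/2270 = 0.051542
Under exogeneity and monotonicity, PN = (p₁ − p₀) / p₁.
PN = (0.28986 − 0.051542) / 0.28986 = 0.23831 / 0.28986 ≈ 0.8222

PN ≈ 0.822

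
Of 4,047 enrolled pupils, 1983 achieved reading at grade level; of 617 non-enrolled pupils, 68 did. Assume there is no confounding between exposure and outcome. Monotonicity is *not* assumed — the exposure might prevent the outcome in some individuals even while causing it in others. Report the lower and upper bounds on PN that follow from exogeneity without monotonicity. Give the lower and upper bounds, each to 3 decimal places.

0.775 ≤ PN ≤ 1.000

p₁ = P(outcome | exposed) = 1983/4047 = 0.48999
p₀ = P(outcome | unexposed) = 68/617 = 0.11021
Under exogeneity alone the bounds on PN are max{0,(p₁−p₀)/p₁} ≤ PN ≤ min{1,(1−p₀)/p₁}.
  lower = (p₁ − p₀)/p₁ = 0.37978 / 0.48999 ≈ 0.7751
  upper = min{1, (1 − p₀)/p₁} = 0.88979 / 0.48999 ≈ 1.8159 → capped at 1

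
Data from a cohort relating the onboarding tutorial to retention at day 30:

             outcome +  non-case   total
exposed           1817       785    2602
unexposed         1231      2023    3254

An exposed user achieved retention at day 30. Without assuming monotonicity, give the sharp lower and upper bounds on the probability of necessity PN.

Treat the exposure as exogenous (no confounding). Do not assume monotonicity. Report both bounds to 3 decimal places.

0.458 ≤ PN ≤ 0.890

p₁ = P(outcome | exposed) = 1817/2602 = 0.69831
p₀ = P(outcome | unexposed) = 1231/3254 = 0.3783
Under exogeneity alone the bounds on PN are max{0,(p₁−p₀)/p₁} ≤ PN ≤ min{1,(1−p₀)/p₁}.
  lower = (p₁ − p₀)/p₁ = 0.32001 / 0.69831 ≈ 0.4583
  upper = min{1, (1 − p₀)/p₁} = 0.6217 / 0.69831 ≈ 0.8903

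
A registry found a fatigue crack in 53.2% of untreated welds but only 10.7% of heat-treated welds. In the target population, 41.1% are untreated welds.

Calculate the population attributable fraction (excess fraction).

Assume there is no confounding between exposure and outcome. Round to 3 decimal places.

p₁ = 0.532, p₀ = 0.107.
Overall risk P(Y=1) = π·p₁ + (1−π)·p₀ = 0.411×0.532 + 0.589×0.107 = 0.28168.
Under exogeneity, PAF = [P(Y=1) − p₀] / P(Y=1).
PAF = (0.28168 − 0.107) / 0.28168 ≈ 0.6201

PAF ≈ 0.620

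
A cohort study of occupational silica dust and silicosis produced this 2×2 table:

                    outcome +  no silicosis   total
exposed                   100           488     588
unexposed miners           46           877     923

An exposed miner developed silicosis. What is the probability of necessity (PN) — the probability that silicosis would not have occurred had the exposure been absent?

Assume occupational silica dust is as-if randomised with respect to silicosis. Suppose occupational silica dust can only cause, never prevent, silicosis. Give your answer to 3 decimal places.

p₁ = P(outcome | exposed) = 100/588 = 0.17007
p₀ = P(outcome | unexposed) = 46/923 = 0.049837
Under exogeneity and monotonicity, PN = (p₁ − p₀) / p₁.
PN = (0.17007 − 0.049837) / 0.17007 = 0.12023 / 0.17007 ≈ 0.7070

PN ≈ 0.707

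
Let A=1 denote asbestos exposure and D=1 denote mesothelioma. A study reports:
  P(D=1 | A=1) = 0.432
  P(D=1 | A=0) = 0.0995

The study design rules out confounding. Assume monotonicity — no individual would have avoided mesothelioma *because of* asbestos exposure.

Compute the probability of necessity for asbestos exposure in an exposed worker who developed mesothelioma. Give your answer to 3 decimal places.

Let p₁ = 0.432, p₀ = 0.0995.
Under exogeneity and monotonicity, PN = (p₁ − p₀) / p₁.
PN = (0.432 − 0.0995) / 0.432 = 0.3325 / 0.432 ≈ 0.7697

PN ≈ 0.770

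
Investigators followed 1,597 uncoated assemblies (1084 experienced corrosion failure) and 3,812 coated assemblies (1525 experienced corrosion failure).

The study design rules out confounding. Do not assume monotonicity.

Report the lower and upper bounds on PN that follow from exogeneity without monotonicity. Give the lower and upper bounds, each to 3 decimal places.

0.411 ≤ PN ≤ 0.884

p₁ = P(outcome | exposed) = 1084/1597 = 0.67877
p₀ = P(outcome | unexposed) = 1525/3812 = 0.40005
Under exogeneity alone the bounds on PN are max{0,(p₁−p₀)/p₁} ≤ PN ≤ min{1,(1−p₀)/p₁}.
  lower = (p₁ − p₀)/p₁ = 0.27872 / 0.67877 ≈ 0.4106
  upper = min{1, (1 − p₀)/p₁} = 0.59995 / 0.67877 ≈ 0.8839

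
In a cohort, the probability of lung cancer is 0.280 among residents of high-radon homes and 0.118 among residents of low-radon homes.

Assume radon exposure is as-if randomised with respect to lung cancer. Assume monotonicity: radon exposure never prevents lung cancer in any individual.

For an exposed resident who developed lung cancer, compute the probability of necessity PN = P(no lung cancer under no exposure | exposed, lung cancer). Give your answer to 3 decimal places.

Let p₁ = 0.28, p₀ = 0.118.
Under exogeneity and monotonicity, PN = (p₁ − p₀) / p₁.
PN = (0.28 − 0.118) / 0.28 = 0.162 / 0.28 ≈ 0.5786

PN ≈ 0.579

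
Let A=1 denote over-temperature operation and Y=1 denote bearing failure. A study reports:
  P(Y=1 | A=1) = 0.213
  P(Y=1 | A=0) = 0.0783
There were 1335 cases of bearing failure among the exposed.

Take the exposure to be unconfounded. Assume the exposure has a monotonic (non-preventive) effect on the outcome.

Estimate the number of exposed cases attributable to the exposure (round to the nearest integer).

about 844 cases

Let p₁ = 0.213, p₀ = 0.0783.
PN = (p₁ − p₀)/p₁ = (0.213 − 0.0783) / 0.213 ≈ 0.63239.
Attributable cases ≈ PN × (exposed cases) = 0.63239 × 1335 ≈ 844.25.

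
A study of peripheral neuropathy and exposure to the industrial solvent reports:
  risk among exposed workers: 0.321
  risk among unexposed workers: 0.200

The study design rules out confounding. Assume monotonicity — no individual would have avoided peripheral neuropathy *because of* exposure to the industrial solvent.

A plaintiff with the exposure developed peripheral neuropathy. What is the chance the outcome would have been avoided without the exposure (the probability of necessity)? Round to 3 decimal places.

Let p₁ = 0.321, p₀ = 0.2.
Under exogeneity and monotonicity, PN = (p₁ − p₀) / p₁.
PN = (0.321 − 0.2) / 0.321 = 0.121 / 0.321 ≈ 0.3769

PN ≈ 0.377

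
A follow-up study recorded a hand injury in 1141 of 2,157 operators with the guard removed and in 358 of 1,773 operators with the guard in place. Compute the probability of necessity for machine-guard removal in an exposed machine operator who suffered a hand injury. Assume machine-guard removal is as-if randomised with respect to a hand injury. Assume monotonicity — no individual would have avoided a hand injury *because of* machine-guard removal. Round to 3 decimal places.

PN ≈ 0.618

p₁ = P(outcome | exposed) = 1141/2157 = 0.52898
p₀ = P(outcome | unexposed) = 358/1773 = 0.20192
Under exogeneity and monotonicity, PN = (p₁ − p₀) / p₁.
PN = (0.52898 − 0.20192) / 0.52898 = 0.32706 / 0.52898 ≈ 0.6183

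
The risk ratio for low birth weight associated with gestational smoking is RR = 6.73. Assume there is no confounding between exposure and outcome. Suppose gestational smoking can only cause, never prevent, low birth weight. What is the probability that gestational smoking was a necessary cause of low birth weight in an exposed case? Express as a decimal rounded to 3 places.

PN ≈ 0.851

Under exogeneity and monotonicity, PN = (RR − 1) / RR = 1 − 1/RR.
PN = (6.73 − 1) / 6.73 = 5.73 / 6.73 ≈ 0.8514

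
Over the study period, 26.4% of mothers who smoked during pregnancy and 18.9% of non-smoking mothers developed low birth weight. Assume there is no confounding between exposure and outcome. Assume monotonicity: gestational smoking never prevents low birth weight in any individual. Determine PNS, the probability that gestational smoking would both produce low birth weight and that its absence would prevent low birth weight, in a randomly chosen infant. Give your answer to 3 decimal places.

p₁ = 0.264, p₀ = 0.189.
Under exogeneity and monotonicity, PNS = p₁ − p₀.
PNS = 0.264 − 0.189 = 0.075

PNS ≈ 0.075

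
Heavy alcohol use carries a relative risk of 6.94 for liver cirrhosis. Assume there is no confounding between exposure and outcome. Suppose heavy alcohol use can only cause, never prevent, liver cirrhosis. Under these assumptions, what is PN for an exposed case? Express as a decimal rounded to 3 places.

Under exogeneity and monotonicity, PN = (RR − 1) / RR = 1 − 1/RR.
PN = (6.94 − 1) / 6.94 = 5.94 / 6.94 ≈ 0.8559

PN ≈ 0.856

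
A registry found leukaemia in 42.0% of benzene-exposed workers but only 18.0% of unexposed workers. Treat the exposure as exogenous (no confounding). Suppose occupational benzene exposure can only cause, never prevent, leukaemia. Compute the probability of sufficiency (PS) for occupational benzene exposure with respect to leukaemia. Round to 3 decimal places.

p₁ = 0.42, p₀ = 0.18.
Under exogeneity and monotonicity, PS = (p₁ − p₀) / (1 − p₀).
PS = (0.42 − 0.18) / (1 − 0.18) = 0.24 / 0.82 ≈ 0.2927

PS ≈ 0.293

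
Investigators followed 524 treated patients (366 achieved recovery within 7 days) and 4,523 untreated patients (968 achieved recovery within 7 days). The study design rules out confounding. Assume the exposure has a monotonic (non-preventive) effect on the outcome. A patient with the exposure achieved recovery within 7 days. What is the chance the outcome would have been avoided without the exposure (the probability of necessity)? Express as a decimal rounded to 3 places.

p₁ = P(outcome | exposed) = 366/524 = 0.69847
p₀ = P(outcome | unexposed) = 968/4523 = 0.21402
Under exogeneity and monotonicity, PN = (p₁ − p₀) / p₁.
PN = (0.69847 − 0.21402) / 0.69847 = 0.48446 / 0.69847 ≈ 0.6936

PN ≈ 0.694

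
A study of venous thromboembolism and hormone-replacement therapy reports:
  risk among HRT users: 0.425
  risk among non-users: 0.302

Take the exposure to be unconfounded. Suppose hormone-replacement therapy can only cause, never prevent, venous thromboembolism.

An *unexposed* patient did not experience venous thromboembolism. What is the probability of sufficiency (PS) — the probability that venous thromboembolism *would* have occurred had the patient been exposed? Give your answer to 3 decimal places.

Let p₁ = 0.425, p₀ = 0.302.
Under exogeneity and monotonicity, PS = (p₁ − p₀) / (1 − p₀).
PS = (0.425 − 0.302) / (1 − 0.302) = 0.123 / 0.698 ≈ 0.1762

PS ≈ 0.176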